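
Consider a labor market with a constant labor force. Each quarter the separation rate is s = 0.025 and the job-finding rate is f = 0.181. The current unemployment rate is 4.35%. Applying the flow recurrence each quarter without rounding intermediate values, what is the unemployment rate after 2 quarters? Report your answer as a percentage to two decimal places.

With a fixed labor force, u_{t+1} = u_t + s·(1−u_t) − f·u_t = u_t·(1−s−f) + s.
Here 1−s−f = 0.794 and s = 0.025.
u_1 = 0.043500 × 0.794 + 0.025 = 0.059539.
u_2 = 0.059539 × 0.794 + 0.025 = 0.072274.

Unemployment rate after two quarters ≈ 7.23%.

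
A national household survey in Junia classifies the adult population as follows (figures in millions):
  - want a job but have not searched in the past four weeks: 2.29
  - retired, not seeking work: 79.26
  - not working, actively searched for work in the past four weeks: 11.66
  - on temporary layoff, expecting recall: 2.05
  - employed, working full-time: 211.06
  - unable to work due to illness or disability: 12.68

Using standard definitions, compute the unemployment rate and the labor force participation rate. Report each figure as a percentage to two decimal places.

Unemployment rate ≈ 6.10%; labor force participation rate ≈ 70.46%.

Employed = 211.06 million.
Unemployed = 11.66 + 2.05 = 13.71 million (jobless and actively searching, or on temporary layoff).
Labor force = 211.06 + 13.71 = 224.77 million.
Not in labor force = 2.29 + 79.26 + 12.68 = 94.23 million (those not working and not actively searching are outside the labor force — including those who want a job but have given up searching).
Civilian working-age population = 224.77 + 94.23 = 319.00 million.
Unemployment rate = 13.71 / 224.77 = 6.10%.
Labor force participation rate = 224.77 / 319.00 = 70.46%.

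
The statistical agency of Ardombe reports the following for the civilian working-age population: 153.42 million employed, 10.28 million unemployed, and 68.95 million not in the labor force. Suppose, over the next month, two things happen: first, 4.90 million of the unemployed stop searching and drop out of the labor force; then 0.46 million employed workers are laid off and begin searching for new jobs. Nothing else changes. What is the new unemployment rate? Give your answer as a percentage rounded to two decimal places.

Initially, labor force = 153.42 + 10.28 = 163.70 million, so u = 10.28/163.70 = 6.28%.
After the first change, unemployed and labor force both fall by 4.90 → E = 153.42, U = 5.38, labor force = 158.80 million.
After the second change, employed falls and unemployed rises by 0.46; labor force unchanged → E = 152.96, U = 5.84, labor force = 158.80 million.
New unemployment rate = 5.84 / 158.80 = 3.68%.

New unemployment rate ≈ 3.68%.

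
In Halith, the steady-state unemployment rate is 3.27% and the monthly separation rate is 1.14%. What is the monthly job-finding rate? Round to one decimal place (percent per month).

Job-finding rate ≈ 33.7% per month.

From u* = s/(s+f): f = s·(1−u)/u.
f = 1.14 × (1 − 0.0327) / 0.0327 = 1.1027 / 0.0327 ≈ 33.7% per month.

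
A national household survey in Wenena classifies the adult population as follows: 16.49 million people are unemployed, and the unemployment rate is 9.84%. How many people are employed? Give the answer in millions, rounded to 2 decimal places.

About 151.09 million are employed.

Labor force = U / u = 16.49 / 0.0984 ≈ 167.58 million.
Employed = labor force − unemployed = 167.58 − 16.49 = 151.09 million.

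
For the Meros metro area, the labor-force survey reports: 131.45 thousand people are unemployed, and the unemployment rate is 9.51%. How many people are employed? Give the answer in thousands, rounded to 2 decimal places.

Labor force = U / u = 131.45 / 0.0951 ≈ 1,382.23 thousand.
Employed = labor force − unemployed = 1,382.23 − 131.45 = 1,250.78 thousand.

About 1,250.78 thousand are employed.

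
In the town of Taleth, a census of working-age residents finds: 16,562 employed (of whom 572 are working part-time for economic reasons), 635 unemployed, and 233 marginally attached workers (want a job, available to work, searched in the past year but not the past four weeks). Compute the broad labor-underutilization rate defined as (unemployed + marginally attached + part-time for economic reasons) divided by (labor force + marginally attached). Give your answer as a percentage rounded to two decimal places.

Broad underutilization rate ≈ 8.26%.

Labor force = 16,562 + 635 = 17,197.
Numerator = 635 + 233 + 572 = 1,440.
Denominator = 17,197 + 233 = 17,430.
Broad rate = 1,440 / 17,430 = 8.26%.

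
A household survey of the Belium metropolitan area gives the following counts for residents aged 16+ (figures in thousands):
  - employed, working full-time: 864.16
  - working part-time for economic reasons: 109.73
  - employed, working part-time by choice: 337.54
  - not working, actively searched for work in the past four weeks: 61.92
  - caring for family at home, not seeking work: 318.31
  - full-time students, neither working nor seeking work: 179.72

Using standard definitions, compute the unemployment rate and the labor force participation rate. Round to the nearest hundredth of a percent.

Employed = 864.16 + 109.73 + 337.54 = 1,311.43 thousand (anyone who worked, including part-time for economic reasons, counts as employed).
Unemployed = 61.92 thousand.
Labor force = 1,311.43 + 61.92 = 1,373.35 thousand.
Not in labor force = 318.31 + 179.72 = 498.03 thousand (those not working and not actively searching are outside the labor force).
Civilian working-age population = 1,373.35 + 498.03 = 1,871.38 thousand.
Unemployment rate = 61.92 / 1,373.35 = 4.51%.
Labor force participation rate = 1,373.35 / 1,871.38 = 73.39%.

Unemployment rate ≈ 4.51%; labor force participation rate ≈ 73.39%.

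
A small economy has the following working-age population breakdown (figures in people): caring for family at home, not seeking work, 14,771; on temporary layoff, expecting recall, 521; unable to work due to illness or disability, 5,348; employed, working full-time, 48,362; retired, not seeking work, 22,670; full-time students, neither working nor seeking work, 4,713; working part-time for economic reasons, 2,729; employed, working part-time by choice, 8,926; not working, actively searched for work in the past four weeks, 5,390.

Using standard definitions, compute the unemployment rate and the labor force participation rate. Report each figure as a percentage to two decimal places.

Employed = 48,362 + 2,729 + 8,926 = 60,017 (anyone who worked, including part-time for economic reasons, counts as employed).
Unemployed = 521 + 5,390 = 5,911 (jobless and actively searching, or on temporary layoff).
Labor force = 60,017 + 5,911 = 65,928.
Not in labor force = 14,771 + 5,348 + 22,670 + 4,713 = 47,502 (those not working and not actively searching are outside the labor force).
Civilian working-age population = 65,928 + 47,502 = 113,430.
Unemployment rate = 5,911 / 65,928 = 8.97%.
Labor force participation rate = 65,928 / 113,430 = 58.12%.

Unemployment rate ≈ 8.97%; labor force participation rate ≈ 58.12%.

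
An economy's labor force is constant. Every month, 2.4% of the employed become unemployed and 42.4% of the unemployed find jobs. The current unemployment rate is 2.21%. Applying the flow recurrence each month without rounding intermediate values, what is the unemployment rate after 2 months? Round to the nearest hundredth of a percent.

With a fixed labor force, u_{t+1} = u_t + s·(1−u_t) − f·u_t = u_t·(1−s−f) + s.
Here 1−s−f = 0.552 and s = 0.024.
u_1 = 0.022100 × 0.552 + 0.024 = 0.036199.
u_2 = 0.036199 × 0.552 + 0.024 = 0.043982.

Unemployment rate after two months ≈ 4.40%.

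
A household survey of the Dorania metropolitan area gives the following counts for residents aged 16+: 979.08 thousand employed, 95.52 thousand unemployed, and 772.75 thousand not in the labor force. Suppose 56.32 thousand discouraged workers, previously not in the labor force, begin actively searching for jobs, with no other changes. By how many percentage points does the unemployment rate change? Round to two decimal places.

Initially, labor force = 979.08 + 95.52 = 1,074.60 thousand, so u = 95.52/1,074.60 = 8.89%.
After the change, unemployed and labor force both rise by 56.32 → E = 979.08, U = 151.84, labor force = 1,130.92 thousand.
New unemployment rate = 151.84 / 1,130.92 = 13.43%.
Change = 13.43% − 8.89% = +4.54 percentage points.

The unemployment rate changes by +4.54 percentage points.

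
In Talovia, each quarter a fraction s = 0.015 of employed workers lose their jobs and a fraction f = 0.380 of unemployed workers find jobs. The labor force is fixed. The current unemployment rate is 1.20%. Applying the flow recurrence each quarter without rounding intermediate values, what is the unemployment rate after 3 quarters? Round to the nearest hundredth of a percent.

Unemployment rate after three quarters ≈ 3.22%.

With a fixed labor force, u_{t+1} = u_t + s·(1−u_t) − f·u_t = u_t·(1−s−f) + s.
Here 1−s−f = 0.605 and s = 0.015.
u_1 = 0.012000 × 0.605 + 0.015 = 0.022260.
u_2 = 0.022260 × 0.605 + 0.015 = 0.028467.
u_3 = 0.028467 × 0.605 + 0.015 = 0.032223.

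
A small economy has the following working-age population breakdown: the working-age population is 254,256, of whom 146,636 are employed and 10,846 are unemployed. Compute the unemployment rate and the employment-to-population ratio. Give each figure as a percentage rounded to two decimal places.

Unemployment rate ≈ 6.89%; employment-population ratio ≈ 57.67%.

Labor force = employed + unemployed = 146,636 + 10,846 = 157,482.
Unemployment rate = 10,846 / 157,482 = 6.89%.
Employment-population ratio = 146,636 / 254,256 = 57.67%.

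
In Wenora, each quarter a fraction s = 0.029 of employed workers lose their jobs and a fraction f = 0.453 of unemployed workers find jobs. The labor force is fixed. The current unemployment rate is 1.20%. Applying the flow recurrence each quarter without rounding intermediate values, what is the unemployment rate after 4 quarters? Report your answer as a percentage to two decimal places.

With a fixed labor force, u_{t+1} = u_t + s·(1−u_t) − f·u_t = u_t·(1−s−f) + s.
Here 1−s−f = 0.518 and s = 0.029.
u_1 = 0.012000 × 0.518 + 0.029 = 0.035216.
u_2 = 0.035216 × 0.518 + 0.029 = 0.047242.
u_3 = 0.047242 × 0.518 + 0.029 = 0.053471.
u_4 = 0.053471 × 0.518 + 0.029 = 0.056698.

Unemployment rate after four quarters ≈ 5.67%.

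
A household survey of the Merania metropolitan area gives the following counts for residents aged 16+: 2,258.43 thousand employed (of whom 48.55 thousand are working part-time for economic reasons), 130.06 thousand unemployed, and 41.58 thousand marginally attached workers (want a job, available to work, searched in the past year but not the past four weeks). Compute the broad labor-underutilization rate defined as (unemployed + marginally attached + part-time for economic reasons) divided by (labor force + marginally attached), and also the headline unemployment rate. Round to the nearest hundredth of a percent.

Broad underutilization rate ≈ 9.06%; headline unemployment rate ≈ 5.45%.

Labor force = 2,258.43 + 130.06 = 2,388.49 thousand.
Numerator = 130.06 + 41.58 + 48.55 = 220.19 thousand.
Denominator = 2,388.49 + 41.58 = 2,430.07 thousand.
Broad rate = 220.19 / 2,430.07 = 9.06%.
Headline unemployment rate = 130.06 / 2,388.49 = 5.45%.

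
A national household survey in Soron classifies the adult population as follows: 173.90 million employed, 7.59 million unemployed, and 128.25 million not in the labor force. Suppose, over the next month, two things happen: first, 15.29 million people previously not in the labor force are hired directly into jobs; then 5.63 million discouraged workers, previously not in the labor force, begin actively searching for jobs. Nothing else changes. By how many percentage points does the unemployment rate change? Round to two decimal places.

The unemployment rate changes by +2.35 percentage points.

Initially, labor force = 173.90 + 7.59 = 181.49 million, so u = 7.59/181.49 = 4.18%.
After the first change, employed and labor force both rise by 15.29; unemployed unchanged → E = 189.19, U = 7.59, labor force = 196.78 million.
After the second change, unemployed and labor force both rise by 5.63 → E = 189.19, U = 13.22, labor force = 202.41 million.
New unemployment rate = 13.22 / 202.41 = 6.53%.
Change = 6.53% − 4.18% = +2.35 percentage points.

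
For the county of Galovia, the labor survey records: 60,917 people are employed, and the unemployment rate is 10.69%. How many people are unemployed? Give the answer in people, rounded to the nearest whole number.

Let U be the number unemployed. The labor force is E + U, and U/(E+U) = 0.1069.
So U = 0.1069 × 60,917 / (1 − 0.1069) = 6512.03 / 0.8931 ≈ 7,291.

About 7,291 are unemployed.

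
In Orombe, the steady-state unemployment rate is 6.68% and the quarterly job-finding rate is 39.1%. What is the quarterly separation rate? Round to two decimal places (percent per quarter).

From u* = s/(s+f): s = u·f/(1−u).
s = 0.0668 × 39.1 / (1 − 0.0668) = 2.6119 / 0.9332 ≈ 2.80% per quarter.

Separation rate ≈ 2.80% per quarter.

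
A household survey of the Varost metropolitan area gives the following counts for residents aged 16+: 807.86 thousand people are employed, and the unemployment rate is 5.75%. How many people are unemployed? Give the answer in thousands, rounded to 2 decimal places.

Let U be the number unemployed. The labor force is E + U, and U/(E+U) = 0.0575.
So U = 0.0575 × 807.86 / (1 − 0.0575) = 46.4520 / 0.9425 ≈ 49.29 thousand.

About 49.29 thousand are unemployed.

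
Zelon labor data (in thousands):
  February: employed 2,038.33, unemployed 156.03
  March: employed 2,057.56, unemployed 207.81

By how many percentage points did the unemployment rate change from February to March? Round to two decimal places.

The unemployment rate changed by +2.06 percentage points.

February: labor force = 2,038.33 + 156.03 = 2,194.36; u = 156.03/2,194.36 = 7.11%.
March: labor force = 2,057.56 + 207.81 = 2,265.37; u = 207.81/2,265.37 = 9.17%.
Change = 9.17% − 7.11% = +2.06 pp.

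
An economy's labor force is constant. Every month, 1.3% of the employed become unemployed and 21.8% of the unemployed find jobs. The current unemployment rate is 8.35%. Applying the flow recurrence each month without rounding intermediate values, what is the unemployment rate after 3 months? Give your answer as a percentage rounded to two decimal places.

With a fixed labor force, u_{t+1} = u_t + s·(1−u_t) − f·u_t = u_t·(1−s−f) + s.
Here 1−s−f = 0.769 and s = 0.013.
u_1 = 0.083500 × 0.769 + 0.013 = 0.077212.
u_2 = 0.077212 × 0.769 + 0.013 = 0.072376.
u_3 = 0.072376 × 0.769 + 0.013 = 0.068657.

Unemployment rate after three months ≈ 6.87%.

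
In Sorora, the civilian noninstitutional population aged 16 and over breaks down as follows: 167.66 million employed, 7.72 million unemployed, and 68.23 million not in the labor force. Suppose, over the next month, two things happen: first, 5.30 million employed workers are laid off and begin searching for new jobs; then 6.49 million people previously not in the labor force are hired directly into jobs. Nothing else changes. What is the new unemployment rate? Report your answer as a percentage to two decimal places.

Initially, labor force = 167.66 + 7.72 = 175.38 million, so u = 7.72/175.38 = 4.40%.
After the first change, employed falls and unemployed rises by 5.30; labor force unchanged → E = 162.36, U = 13.02, labor force = 175.38 million.
After the second change, employed and labor force both rise by 6.49; unemployed unchanged → E = 168.85, U = 13.02, labor force = 181.87 million.
New unemployment rate = 13.02 / 181.87 = 7.16%.

New unemployment rate ≈ 7.16%.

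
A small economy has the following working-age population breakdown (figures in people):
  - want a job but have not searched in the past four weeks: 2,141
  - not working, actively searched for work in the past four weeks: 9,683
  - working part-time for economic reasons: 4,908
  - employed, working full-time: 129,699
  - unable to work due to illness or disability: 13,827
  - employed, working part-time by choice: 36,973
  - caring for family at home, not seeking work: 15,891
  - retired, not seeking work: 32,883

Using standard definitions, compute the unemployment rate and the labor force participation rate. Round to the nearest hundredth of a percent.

Unemployment rate ≈ 5.34%; labor force participation rate ≈ 73.68%.

Employed = 4,908 + 129,699 + 36,973 = 171,580 (anyone who worked, including part-time for economic reasons, counts as employed).
Unemployed = 9,683.
Labor force = 171,580 + 9,683 = 181,263.
Not in labor force = 2,141 + 13,827 + 15,891 + 32,883 = 64,742 (those not working and not actively searching are outside the labor force — including those who want a job but have given up searching).
Civilian working-age population = 181,263 + 64,742 = 246,005.
Unemployment rate = 9,683 / 181,263 = 5.34%.
Labor force participation rate = 181,263 / 246,005 = 73.68%.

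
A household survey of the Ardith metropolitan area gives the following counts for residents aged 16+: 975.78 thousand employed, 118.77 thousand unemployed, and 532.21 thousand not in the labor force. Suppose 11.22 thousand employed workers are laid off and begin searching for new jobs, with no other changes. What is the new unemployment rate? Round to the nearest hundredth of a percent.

New unemployment rate ≈ 11.88%.

Initially, labor force = 975.78 + 118.77 = 1,094.55 thousand, so u = 118.77/1,094.55 = 10.85%.
After the change, employed falls and unemployed rises by 11.22; labor force unchanged → E = 964.56, U = 129.99, labor force = 1,094.55 thousand.
New unemployment rate = 129.99 / 1,094.55 = 11.88%.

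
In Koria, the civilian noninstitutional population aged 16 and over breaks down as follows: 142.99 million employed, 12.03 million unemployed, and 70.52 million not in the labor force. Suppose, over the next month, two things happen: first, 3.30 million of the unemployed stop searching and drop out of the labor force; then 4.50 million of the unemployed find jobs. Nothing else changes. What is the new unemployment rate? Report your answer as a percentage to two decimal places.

New unemployment rate ≈ 2.79%.

Initially, labor force = 142.99 + 12.03 = 155.02 million, so u = 12.03/155.02 = 7.76%.
After the first change, unemployed and labor force both fall by 3.30 → E = 142.99, U = 8.73, labor force = 151.72 million.
After the second change, unemployed falls and employed rises by 4.50; labor force unchanged → E = 147.49, U = 4.23, labor force = 151.72 million.
New unemployment rate = 4.23 / 151.72 = 2.79%.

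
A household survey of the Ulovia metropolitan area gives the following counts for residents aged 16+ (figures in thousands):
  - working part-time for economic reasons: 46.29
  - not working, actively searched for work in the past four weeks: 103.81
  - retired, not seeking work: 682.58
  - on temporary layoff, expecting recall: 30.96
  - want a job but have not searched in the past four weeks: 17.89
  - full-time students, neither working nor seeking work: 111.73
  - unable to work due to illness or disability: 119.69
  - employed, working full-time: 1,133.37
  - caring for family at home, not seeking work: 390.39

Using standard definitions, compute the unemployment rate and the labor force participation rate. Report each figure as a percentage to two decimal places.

Employed = 46.29 + 1,133.37 = 1,179.66 thousand (anyone who worked, including part-time for economic reasons, counts as employed).
Unemployed = 103.81 + 30.96 = 134.77 thousand (jobless and actively searching, or on temporary layoff).
Labor force = 1,179.66 + 134.77 = 1,314.43 thousand.
Not in labor force = 682.58 + 17.89 + 111.73 + 119.69 + 390.39 = 1,322.28 thousand (those not working and not actively searching are outside the labor force — including those who want a job but have given up searching).
Civilian working-age population = 1,314.43 + 1,322.28 = 2,636.71 thousand.
Unemployment rate = 134.77 / 1,314.43 = 10.25%.
Labor force participation rate = 1,314.43 / 2,636.71 = 49.85%.

Unemployment rate ≈ 10.25%; labor force participation rate ≈ 49.85%.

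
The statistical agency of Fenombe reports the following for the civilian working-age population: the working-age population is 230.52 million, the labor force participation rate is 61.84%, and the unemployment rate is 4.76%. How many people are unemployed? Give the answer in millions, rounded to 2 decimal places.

Labor force = 0.6184 × 230.52 = 142.55 million.
Unemployed = 0.0476 × 142.55 ≈ 6.79 million.

About 6.79 million are unemployed.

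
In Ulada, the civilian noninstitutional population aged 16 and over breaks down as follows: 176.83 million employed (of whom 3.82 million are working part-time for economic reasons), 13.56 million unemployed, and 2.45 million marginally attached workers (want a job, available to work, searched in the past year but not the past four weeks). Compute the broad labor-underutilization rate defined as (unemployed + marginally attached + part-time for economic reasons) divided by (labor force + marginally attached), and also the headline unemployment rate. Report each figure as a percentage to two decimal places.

Labor force = 176.83 + 13.56 = 190.39 million.
Numerator = 13.56 + 2.45 + 3.82 = 19.83 million.
Denominator = 190.39 + 2.45 = 192.84 million.
Broad rate = 19.83 / 192.84 = 10.28%.
Headline unemployment rate = 13.56 / 190.39 = 7.12%.

Broad underutilization rate ≈ 10.28%; headline unemployment rate ≈ 7.12%.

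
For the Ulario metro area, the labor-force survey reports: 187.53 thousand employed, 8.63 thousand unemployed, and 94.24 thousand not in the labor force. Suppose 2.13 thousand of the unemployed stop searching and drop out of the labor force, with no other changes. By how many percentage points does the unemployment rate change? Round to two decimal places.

The unemployment rate changes by −1.05 percentage points.

Initially, labor force = 187.53 + 8.63 = 196.16 thousand, so u = 8.63/196.16 = 4.40%.
After the change, unemployed and labor force both fall by 2.13 → E = 187.53, U = 6.50, labor force = 194.03 thousand.
New unemployment rate = 6.50 / 194.03 = 3.35%.
Change = 3.35% − 4.40% = −1.05 percentage points.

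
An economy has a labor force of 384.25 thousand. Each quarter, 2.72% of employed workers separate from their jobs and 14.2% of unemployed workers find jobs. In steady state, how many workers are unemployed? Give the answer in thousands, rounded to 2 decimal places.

Steady-state unemployment rate u* = s/(s+f) = 2.72/(2.72+14.2) = 0.160757.
Unemployed = u* × labor force = 0.160757 × 384.25 ≈ 61.77 thousand.

About 61.77 thousand are unemployed in steady state.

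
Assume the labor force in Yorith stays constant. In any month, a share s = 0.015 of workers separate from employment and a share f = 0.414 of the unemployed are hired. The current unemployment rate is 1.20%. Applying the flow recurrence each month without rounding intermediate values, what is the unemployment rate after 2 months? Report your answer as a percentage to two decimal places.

With a fixed labor force, u_{t+1} = u_t + s·(1−u_t) − f·u_t = u_t·(1−s−f) + s.
Here 1−s−f = 0.571 and s = 0.015.
u_1 = 0.012000 × 0.571 + 0.015 = 0.021852.
u_2 = 0.021852 × 0.571 + 0.015 = 0.027477.

Unemployment rate after two months ≈ 2.75%.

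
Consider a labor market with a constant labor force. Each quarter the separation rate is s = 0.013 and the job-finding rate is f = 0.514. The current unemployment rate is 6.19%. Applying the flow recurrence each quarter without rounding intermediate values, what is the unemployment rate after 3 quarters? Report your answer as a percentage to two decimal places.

With a fixed labor force, u_{t+1} = u_t + s·(1−u_t) − f·u_t = u_t·(1−s−f) + s.
Here 1−s−f = 0.473 and s = 0.013.
u_1 = 0.061900 × 0.473 + 0.013 = 0.042279.
u_2 = 0.042279 × 0.473 + 0.013 = 0.032998.
u_3 = 0.032998 × 0.473 + 0.013 = 0.028608.

Unemployment rate after three quarters ≈ 2.86%.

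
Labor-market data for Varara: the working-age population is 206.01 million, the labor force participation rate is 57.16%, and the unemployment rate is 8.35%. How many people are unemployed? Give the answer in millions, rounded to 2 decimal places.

About 9.83 million are unemployed.

Labor force = 0.5716 × 206.01 = 117.76 million.
Unemployed = 0.0835 × 117.76 ≈ 9.83 million.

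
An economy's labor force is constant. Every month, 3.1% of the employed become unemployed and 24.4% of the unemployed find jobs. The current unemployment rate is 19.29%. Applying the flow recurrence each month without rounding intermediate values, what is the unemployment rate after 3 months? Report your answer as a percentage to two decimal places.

Unemployment rate after three months ≈ 14.33%.

With a fixed labor force, u_{t+1} = u_t + s·(1−u_t) − f·u_t = u_t·(1−s−f) + s.
Here 1−s−f = 0.725 and s = 0.031.
u_1 = 0.192900 × 0.725 + 0.031 = 0.170852.
u_2 = 0.170852 × 0.725 + 0.031 = 0.154868.
u_3 = 0.154868 × 0.725 + 0.031 = 0.143279.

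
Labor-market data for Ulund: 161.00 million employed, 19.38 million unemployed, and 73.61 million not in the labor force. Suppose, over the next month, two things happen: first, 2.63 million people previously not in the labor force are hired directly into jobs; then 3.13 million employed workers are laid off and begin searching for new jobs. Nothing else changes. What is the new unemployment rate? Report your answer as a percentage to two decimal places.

Initially, labor force = 161.00 + 19.38 = 180.38 million, so u = 19.38/180.38 = 10.74%.
After the first change, employed and labor force both rise by 2.63; unemployed unchanged → E = 163.63, U = 19.38, labor force = 183.01 million.
After the second change, employed falls and unemployed rises by 3.13; labor force unchanged → E = 160.50, U = 22.51, labor force = 183.01 million.
New unemployment rate = 22.51 / 183.01 = 12.30%.

New unemployment rate ≈ 12.30%.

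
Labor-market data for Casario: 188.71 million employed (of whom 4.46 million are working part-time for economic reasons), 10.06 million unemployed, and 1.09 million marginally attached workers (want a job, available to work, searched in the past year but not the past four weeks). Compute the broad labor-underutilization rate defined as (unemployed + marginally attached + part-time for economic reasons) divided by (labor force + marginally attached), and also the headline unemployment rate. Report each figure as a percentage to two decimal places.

Broad underutilization rate ≈ 7.81%; headline unemployment rate ≈ 5.06%.

Labor force = 188.71 + 10.06 = 198.77 million.
Numerator = 10.06 + 1.09 + 4.46 = 15.61 million.
Denominator = 198.77 + 1.09 = 199.86 million.
Broad rate = 15.61 / 199.86 = 7.81%.
Headline unemployment rate = 10.06 / 198.77 = 5.06%.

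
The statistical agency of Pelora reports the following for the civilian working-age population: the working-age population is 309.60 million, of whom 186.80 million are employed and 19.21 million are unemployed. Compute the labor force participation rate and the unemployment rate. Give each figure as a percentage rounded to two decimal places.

Labor force = employed + unemployed = 186.80 + 19.21 = 206.01 million.
Unemployment rate = 19.21 / 206.01 = 9.32%.
Labor force participation rate = 206.01 / 309.60 = 66.54%.

Labor force participation rate ≈ 66.54%; unemployment rate ≈ 9.32%.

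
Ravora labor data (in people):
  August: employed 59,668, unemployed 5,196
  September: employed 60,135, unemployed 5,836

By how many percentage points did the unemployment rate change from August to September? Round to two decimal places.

August: labor force = 59,668 + 5,196 = 64,864; u = 5,196/64,864 = 8.01%.
September: labor force = 60,135 + 5,836 = 65,971; u = 5,836/65,971 = 8.85%.
Change = 8.85% − 8.01% = +0.84 pp.

The unemployment rate changed by +0.84 percentage points.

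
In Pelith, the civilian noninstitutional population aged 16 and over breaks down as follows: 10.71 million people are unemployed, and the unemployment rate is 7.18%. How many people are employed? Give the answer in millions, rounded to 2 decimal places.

About 138.45 million are employed.

Labor force = U / u = 10.71 / 0.0718 ≈ 149.16 million.
Employed = labor force − unemployed = 149.16 − 10.71 = 138.45 million.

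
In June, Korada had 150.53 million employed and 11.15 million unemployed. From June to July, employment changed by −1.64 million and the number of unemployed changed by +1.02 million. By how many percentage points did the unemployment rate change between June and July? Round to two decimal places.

June: labor force = 150.53 + 11.15 = 161.68; u = 11.15/161.68 = 6.90%.
July: labor force = 148.89 + 12.17 = 161.06; u = 12.17/161.06 = 7.56%.
Change = 7.56% − 6.90% = +0.66 pp.

The unemployment rate changed by +0.66 percentage points.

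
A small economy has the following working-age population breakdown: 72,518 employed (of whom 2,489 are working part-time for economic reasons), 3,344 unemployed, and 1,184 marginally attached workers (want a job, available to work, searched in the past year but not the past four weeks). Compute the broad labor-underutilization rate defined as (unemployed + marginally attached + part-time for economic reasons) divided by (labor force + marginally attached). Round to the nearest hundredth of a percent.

Broad underutilization rate ≈ 9.11%.

Labor force = 72,518 + 3,344 = 75,862.
Numerator = 3,344 + 1,184 + 2,489 = 7,017.
Denominator = 75,862 + 1,184 = 77,046.
Broad rate = 7,017 / 77,046 = 9.11%.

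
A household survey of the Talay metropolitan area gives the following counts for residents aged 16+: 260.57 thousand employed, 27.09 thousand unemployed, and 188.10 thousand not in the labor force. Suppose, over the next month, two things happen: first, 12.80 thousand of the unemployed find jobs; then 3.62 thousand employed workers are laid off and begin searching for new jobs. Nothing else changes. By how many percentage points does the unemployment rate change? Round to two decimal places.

Initially, labor force = 260.57 + 27.09 = 287.66 thousand, so u = 27.09/287.66 = 9.42%.
After the first change, unemployed falls and employed rises by 12.80; labor force unchanged → E = 273.37, U = 14.29, labor force = 287.66 thousand.
After the second change, employed falls and unemployed rises by 3.62; labor force unchanged → E = 269.75, U = 17.91, labor force = 287.66 thousand.
New unemployment rate = 17.91 / 287.66 = 6.23%.
Change = 6.23% − 9.42% = −3.19 percentage points.

The unemployment rate changes by −3.19 percentage points.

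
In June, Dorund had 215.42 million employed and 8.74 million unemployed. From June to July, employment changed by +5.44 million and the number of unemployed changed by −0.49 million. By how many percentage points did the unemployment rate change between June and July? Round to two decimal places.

The unemployment rate changed by −0.30 percentage points.

June: labor force = 215.42 + 8.74 = 224.16; u = 8.74/224.16 = 3.90%.
July: labor force = 220.86 + 8.25 = 229.11; u = 8.25/229.11 = 3.60%.
Change = 3.60% − 3.90% = −0.30 pp.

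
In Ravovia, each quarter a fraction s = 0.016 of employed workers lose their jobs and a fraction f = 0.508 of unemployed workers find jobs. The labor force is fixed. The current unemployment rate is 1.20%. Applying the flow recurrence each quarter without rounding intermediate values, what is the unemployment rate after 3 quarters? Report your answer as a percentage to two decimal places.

With a fixed labor force, u_{t+1} = u_t + s·(1−u_t) − f·u_t = u_t·(1−s−f) + s.
Here 1−s−f = 0.476 and s = 0.016.
u_1 = 0.012000 × 0.476 + 0.016 = 0.021712.
u_2 = 0.021712 × 0.476 + 0.016 = 0.026335.
u_3 = 0.026335 × 0.476 + 0.016 = 0.028535.

Unemployment rate after three quarters ≈ 2.85%.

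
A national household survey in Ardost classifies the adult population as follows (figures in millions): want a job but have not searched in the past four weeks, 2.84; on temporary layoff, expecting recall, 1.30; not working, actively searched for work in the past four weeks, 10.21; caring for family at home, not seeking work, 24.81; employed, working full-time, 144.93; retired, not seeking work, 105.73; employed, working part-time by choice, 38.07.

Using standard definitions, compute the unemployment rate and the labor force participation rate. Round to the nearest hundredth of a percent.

Unemployment rate ≈ 5.92%; labor force participation rate ≈ 59.32%.

Employed = 144.93 + 38.07 = 183.00 million.
Unemployed = 1.30 + 10.21 = 11.51 million (jobless and actively searching, or on temporary layoff).
Labor force = 183.00 + 11.51 = 194.51 million.
Not in labor force = 2.84 + 24.81 + 105.73 = 133.38 million (those not working and not actively searching are outside the labor force — including those who want a job but have given up searching).
Civilian working-age population = 194.51 + 133.38 = 327.89 million.
Unemployment rate = 11.51 / 194.51 = 5.92%.
Labor force participation rate = 194.51 / 327.89 = 59.32%.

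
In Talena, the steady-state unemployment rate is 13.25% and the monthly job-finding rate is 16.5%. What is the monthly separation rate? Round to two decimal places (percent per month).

From u* = s/(s+f): s = u·f/(1−u).
s = 0.1325 × 16.5 / (1 − 0.1325) = 2.1863 / 0.8675 ≈ 2.52% per month.

Separation rate ≈ 2.52% per month.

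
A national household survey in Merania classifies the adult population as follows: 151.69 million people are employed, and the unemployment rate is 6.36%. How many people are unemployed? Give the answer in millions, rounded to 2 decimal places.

Let U be the number unemployed. The labor force is E + U, and U/(E+U) = 0.0636.
So U = 0.0636 × 151.69 / (1 − 0.0636) = 9.6475 / 0.9364 ≈ 10.30 million.

About 10.30 million are unemployed.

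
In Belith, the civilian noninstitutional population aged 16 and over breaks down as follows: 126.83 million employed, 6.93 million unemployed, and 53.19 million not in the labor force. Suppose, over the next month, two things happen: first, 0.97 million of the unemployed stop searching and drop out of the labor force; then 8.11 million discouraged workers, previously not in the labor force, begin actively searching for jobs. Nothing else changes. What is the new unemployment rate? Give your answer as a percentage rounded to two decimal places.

New unemployment rate ≈ 9.99%.

Initially, labor force = 126.83 + 6.93 = 133.76 million, so u = 6.93/133.76 = 5.18%.
After the first change, unemployed and labor force both fall by 0.97 → E = 126.83, U = 5.96, labor force = 132.79 million.
After the second change, unemployed and labor force both rise by 8.11 → E = 126.83, U = 14.07, labor force = 140.90 million.
New unemployment rate = 14.07 / 140.90 = 9.99%.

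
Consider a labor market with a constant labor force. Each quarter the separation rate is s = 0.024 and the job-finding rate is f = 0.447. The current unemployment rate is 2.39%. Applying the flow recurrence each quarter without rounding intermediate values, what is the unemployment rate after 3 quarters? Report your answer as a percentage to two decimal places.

With a fixed labor force, u_{t+1} = u_t + s·(1−u_t) − f·u_t = u_t·(1−s−f) + s.
Here 1−s−f = 0.529 and s = 0.024.
u_1 = 0.023900 × 0.529 + 0.024 = 0.036643.
u_2 = 0.036643 × 0.529 + 0.024 = 0.043384.
u_3 = 0.043384 × 0.529 + 0.024 = 0.046950.

Unemployment rate after three quarters ≈ 4.70%.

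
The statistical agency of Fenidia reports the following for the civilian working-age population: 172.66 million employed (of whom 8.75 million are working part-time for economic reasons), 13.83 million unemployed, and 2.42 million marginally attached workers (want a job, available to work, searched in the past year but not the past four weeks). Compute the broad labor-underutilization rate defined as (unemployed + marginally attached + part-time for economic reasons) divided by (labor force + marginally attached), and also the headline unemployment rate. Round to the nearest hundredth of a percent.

Labor force = 172.66 + 13.83 = 186.49 million.
Numerator = 13.83 + 2.42 + 8.75 = 25.00 million.
Denominator = 186.49 + 2.42 = 188.91 million.
Broad rate = 25.00 / 188.91 = 13.23%.
Headline unemployment rate = 13.83 / 186.49 = 7.42%.

Broad underutilization rate ≈ 13.23%; headline unemployment rate ≈ 7.42%.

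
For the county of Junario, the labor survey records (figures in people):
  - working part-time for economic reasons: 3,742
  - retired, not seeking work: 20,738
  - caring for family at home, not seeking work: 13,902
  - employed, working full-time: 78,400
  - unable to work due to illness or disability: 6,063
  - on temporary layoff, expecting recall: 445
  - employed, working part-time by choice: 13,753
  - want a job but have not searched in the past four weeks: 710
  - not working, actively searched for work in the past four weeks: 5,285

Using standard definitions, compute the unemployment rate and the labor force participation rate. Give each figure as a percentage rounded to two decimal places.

Employed = 3,742 + 78,400 + 13,753 = 95,895 (anyone who worked, including part-time for economic reasons, counts as employed).
Unemployed = 445 + 5,285 = 5,730 (jobless and actively searching, or on temporary layoff).
Labor force = 95,895 + 5,730 = 101,625.
Not in labor force = 20,738 + 13,902 + 6,063 + 710 = 41,413 (those not working and not actively searching are outside the labor force — including those who want a job but have given up searching).
Civilian working-age population = 101,625 + 41,413 = 143,038.
Unemployment rate = 5,730 / 101,625 = 5.64%.
Labor force participation rate = 101,625 / 143,038 = 71.05%.

Unemployment rate ≈ 5.64%; labor force participation rate ≈ 71.05%.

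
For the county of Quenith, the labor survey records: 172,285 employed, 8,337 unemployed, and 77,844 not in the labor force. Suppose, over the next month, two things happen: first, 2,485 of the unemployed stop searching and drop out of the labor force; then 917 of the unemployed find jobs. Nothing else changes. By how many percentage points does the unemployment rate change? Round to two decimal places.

The unemployment rate changes by −1.85 percentage points.

Initially, labor force = 172,285 + 8,337 = 180,622, so u = 8,337/180,622 = 4.62%.
After the first change, unemployed and labor force both fall by 2,485 → E = 172,285, U = 5,852, labor force = 178,137.
After the second change, unemployed falls and employed rises by 917; labor force unchanged → E = 173,202, U = 4,935, labor force = 178,137.
New unemployment rate = 4,935 / 178,137 = 2.77%.
Change = 2.77% − 4.62% = −1.85 percentage points.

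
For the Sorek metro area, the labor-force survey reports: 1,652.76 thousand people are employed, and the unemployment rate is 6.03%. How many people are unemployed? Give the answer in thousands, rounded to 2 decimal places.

Let U be the number unemployed. The labor force is E + U, and U/(E+U) = 0.0603.
So U = 0.0603 × 1,652.76 / (1 − 0.0603) = 99.6614 / 0.9397 ≈ 106.06 thousand.

About 106.06 thousand are unemployed.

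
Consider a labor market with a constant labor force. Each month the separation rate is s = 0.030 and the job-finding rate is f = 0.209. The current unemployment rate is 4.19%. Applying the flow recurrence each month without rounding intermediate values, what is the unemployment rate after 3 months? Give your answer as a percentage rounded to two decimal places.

Unemployment rate after three months ≈ 8.87%.

With a fixed labor force, u_{t+1} = u_t + s·(1−u_t) − f·u_t = u_t·(1−s−f) + s.
Here 1−s−f = 0.761 and s = 0.030.
u_1 = 0.041900 × 0.761 + 0.030 = 0.061886.
u_2 = 0.061886 × 0.761 + 0.030 = 0.077095.
u_3 = 0.077095 × 0.761 + 0.030 = 0.088669.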